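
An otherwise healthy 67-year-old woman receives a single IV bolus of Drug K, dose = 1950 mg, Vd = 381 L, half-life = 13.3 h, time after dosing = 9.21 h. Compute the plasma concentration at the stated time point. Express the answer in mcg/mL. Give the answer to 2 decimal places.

C₀ = Dose / Vd = 1950 / 381 = 5.118 mg/L
k = ln2 / t½ = 0.693147 / 13.3 = 0.05212 h⁻¹
C = C₀ · e^(−k·t) = 5.118 × e^(−0.05212 × 9.21)
  = 5.118 × 0.6188 = 3.167 mg/L
(3.167 mg/L = 3.167 mcg/mL)

3.17 mcg/mL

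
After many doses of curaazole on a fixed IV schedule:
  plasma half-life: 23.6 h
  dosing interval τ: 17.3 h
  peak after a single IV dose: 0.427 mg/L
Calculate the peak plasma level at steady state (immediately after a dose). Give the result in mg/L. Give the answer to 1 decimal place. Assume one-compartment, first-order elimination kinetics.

1.1 mg/L

k = ln2 / t½ = 0.693147 / 23.6 = 0.02937 h⁻¹
e^(−kτ) = e^(−0.02937 × 17.3) = 0.6016
Accumulation ratio R = 1 / (1 − e^(−kτ)) = 1 / (1 − 0.6016) = 2.510
Steady-state peak = C₀ × R = 0.427 × 2.510 = 1.072 mg/L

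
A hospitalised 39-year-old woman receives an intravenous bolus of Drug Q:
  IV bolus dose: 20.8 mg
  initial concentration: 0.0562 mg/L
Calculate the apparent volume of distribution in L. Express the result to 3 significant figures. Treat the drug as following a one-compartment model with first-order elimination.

Vd = Dose / C₀ = 20.80 / 0.0562 = 370.1 L

370 L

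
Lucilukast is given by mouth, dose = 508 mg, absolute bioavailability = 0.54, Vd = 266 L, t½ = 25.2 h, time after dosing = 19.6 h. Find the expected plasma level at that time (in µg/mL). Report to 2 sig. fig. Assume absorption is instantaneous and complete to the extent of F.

Amount reaching circulation = F × Dose = 0.54 × 508.0 = 274.3 mg
C₀ = F·Dose / Vd = 274.3 / 266 = 1.031 mg/L
k = ln2 / t½ = 0.693147 / 25.2 = 0.02751 h⁻¹
C = C₀ · e^(−k·t) = 1.031 × e^(−0.02751 × 19.6)
  = 1.031 × 0.5832 = 0.6013 mg/L
(0.6013 mg/L = 0.6013 µg/mL)

0.60 µg/mL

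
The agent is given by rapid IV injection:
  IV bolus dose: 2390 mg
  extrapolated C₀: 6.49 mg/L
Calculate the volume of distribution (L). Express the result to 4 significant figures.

368.3 L

Vd = Dose / C₀ = 2390 / 6.49 = 368.3 L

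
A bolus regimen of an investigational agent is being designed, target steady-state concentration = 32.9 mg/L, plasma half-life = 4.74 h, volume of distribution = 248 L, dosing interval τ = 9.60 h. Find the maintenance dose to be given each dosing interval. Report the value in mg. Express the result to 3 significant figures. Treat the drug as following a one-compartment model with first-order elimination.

11500 mg

k = ln2 / t½ = 0.693147 / 4.74 = 0.1462 h⁻¹
CL = k × Vd = 0.1462 × 248 = 36.26 L/h
At steady state, Dose/τ = Css × CL.
Dose = Css × CL × τ = 32.9 × 36.26 × 9.60 = 11450 mg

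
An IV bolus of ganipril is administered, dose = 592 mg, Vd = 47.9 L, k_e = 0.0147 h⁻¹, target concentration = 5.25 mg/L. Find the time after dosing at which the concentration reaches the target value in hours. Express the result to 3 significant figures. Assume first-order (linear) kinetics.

58.2 h

C₀ = Dose / Vd = 592.0 / 47.9 = 12.36 mg/L
t = ln(C₀ / C) / k = ln(12.36 / 5.25) / 0.01470
  = ln(2.354) / 0.01470 = 0.8561 / 0.01470 = 58.24 h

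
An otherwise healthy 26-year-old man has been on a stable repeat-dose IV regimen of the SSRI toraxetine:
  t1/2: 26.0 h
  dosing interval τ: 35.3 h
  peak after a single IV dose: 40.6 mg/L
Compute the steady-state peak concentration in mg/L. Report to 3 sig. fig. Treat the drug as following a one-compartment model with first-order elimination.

k = ln2 / t½ = 0.693147 / 26.0 = 0.02666 h⁻¹
e^(−kτ) = e^(−0.02666 × 35.3) = 0.3902
Accumulation ratio R = 1 / (1 − e^(−kτ)) = 1 / (1 − 0.3902) = 1.640
Steady-state peak = C₀ × R = 40.6 × 1.640 = 66.58 mg/L

66.6 mg/L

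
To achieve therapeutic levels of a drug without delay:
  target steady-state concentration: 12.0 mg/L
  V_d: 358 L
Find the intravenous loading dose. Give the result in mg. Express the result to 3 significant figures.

4300 mg

LD = Css × Vd = 12.0 × 358 = 4296 mg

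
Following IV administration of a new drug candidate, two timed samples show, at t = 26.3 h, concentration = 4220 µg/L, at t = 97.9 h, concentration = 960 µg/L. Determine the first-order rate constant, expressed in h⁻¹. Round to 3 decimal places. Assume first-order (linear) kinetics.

0.021 h⁻¹

k = ln(C₁/C₂) / (t₂ − t₁) = ln(4220/960) / (97.9 − 26.3)
  = 1.481 / 71.60 = 0.02068 h⁻¹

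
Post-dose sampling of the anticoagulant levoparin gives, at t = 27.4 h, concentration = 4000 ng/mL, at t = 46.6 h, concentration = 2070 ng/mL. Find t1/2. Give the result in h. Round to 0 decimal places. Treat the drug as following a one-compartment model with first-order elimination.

k = ln(C₁/C₂) / (t₂ − t₁) = ln(4000/2070) / (46.6 − 27.4)
  = 0.6587 / 19.20 = 0.03431 h⁻¹
t½ = ln2 / k = 0.693147 / 0.03431 = 20.20 h

20 h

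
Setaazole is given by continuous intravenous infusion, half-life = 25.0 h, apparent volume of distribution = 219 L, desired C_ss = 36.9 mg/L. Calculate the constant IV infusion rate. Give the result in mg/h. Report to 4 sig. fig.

224.1 mg/h

k = ln2 / t½ = 0.693147 / 25.0 = 0.02773 h⁻¹
CL = k × Vd = 0.02773 × 219 = 6.073 L/h
At steady state, infusion rate R₀ = Css × CL = 36.9 × 6.073 = 224.1 mg/h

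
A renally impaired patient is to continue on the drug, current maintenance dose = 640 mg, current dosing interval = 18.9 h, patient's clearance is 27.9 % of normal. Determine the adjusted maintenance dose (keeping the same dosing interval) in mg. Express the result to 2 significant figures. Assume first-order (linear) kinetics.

To keep the same average steady-state level, dosing rate must scale with clearance.
CL ratio = 27.9 / 100 = 0.2790
New dose (same interval) = 640 × 0.2790 = 178.6 mg

180 mg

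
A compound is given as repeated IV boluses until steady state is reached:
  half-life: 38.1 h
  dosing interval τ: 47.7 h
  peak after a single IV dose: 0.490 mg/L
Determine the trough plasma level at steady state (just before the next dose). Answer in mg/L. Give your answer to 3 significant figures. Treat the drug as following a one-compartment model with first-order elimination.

k = ln2 / t½ = 0.693147 / 38.1 = 0.01819 h⁻¹
e^(−kτ) = e^(−0.01819 × 47.7) = 0.4199
Accumulation ratio R = 1 / (1 − e^(−kτ)) = 1 / (1 − 0.4199) = 1.724
Steady-state trough = C₀ × R × e^(−kτ) = 0.490 × 1.724 × 0.4199 = 0.3547 mg/L

0.355 mg/L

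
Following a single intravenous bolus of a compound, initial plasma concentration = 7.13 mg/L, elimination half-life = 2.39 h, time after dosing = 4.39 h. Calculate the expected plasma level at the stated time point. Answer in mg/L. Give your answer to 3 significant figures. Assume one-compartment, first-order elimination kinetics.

2.00 mg/L

k = ln2 / t½ = 0.693147 / 2.39 = 0.2900 h⁻¹
C = C₀ · e^(−k·t) = 7.130 × e^(−0.2900 × 4.39)
  = 7.130 × 0.2800 = 1.996 mg/L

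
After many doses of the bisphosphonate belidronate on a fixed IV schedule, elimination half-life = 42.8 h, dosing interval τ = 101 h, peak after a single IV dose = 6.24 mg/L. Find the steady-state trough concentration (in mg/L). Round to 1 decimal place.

1.5 mg/L

k = ln2 / t½ = 0.693147 / 42.8 = 0.01620 h⁻¹
e^(−kτ) = e^(−0.01620 × 101) = 0.1947
Accumulation ratio R = 1 / (1 − e^(−kτ)) = 1 / (1 − 0.1947) = 1.242
Steady-state trough = C₀ × R × e^(−kτ) = 6.24 × 1.242 × 0.1947 = 1.509 mg/L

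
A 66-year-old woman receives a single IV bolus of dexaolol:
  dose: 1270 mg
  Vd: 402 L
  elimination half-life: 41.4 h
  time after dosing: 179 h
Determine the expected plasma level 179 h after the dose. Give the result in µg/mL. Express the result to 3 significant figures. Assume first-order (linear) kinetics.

0.158 µg/mL

C₀ = Dose / Vd = 1270 / 402 = 3.159 mg/L
k = ln2 / t½ = 0.693147 / 41.4 = 0.01674 h⁻¹
C = C₀ · e^(−k·t) = 3.159 × e^(−0.01674 × 179)
  = 3.159 × 0.04996 = 0.1578 mg/L
(0.1578 mg/L = 0.1578 µg/mL)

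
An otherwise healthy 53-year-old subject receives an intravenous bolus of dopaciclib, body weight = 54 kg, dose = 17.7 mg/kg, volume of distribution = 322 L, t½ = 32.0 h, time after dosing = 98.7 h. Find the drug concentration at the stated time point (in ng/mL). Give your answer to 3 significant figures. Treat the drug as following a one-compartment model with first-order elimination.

Total dose = 17.7 × 54 = 955.8 mg
C₀ = Dose / Vd = 955.8 / 322 = 2.968 mg/L
k = ln2 / t½ = 0.693147 / 32.0 = 0.02166 h⁻¹
C = C₀ · e^(−k·t) = 2.968 × e^(−0.02166 × 98.7)
  = 2.968 × 0.1179 = 0.3499 mg/L
Convert: 0.3499 mg/L × 1000 = 349.9 ng/mL

350 ng/mL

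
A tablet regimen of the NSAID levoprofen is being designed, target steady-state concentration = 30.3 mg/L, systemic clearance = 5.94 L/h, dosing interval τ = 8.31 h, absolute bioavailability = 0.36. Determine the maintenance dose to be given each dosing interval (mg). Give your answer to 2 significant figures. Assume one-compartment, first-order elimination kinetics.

At steady state, F × (Dose/τ) = Css × CL.
Dose = Css × CL × τ / F = 30.3 × 5.940 × 8.31 / 0.36 = 4155 mg

4200 mg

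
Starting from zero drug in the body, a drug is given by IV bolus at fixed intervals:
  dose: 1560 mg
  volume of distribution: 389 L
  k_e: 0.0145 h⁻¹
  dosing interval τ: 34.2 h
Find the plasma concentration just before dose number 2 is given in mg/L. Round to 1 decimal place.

2.4 mg/L

C₀ per dose = Dose / Vd = 1560 / 389 = 4.010 mg/L
Fraction remaining after one interval: r = e^(−kτ) = e^(−0.01450 × 34.2) = 0.6090
Before dose 2, 1 dose has been given (aged 1τ).
C_trough = C₀ × r = 4.010 × 0.6090 = 2.442 mg/L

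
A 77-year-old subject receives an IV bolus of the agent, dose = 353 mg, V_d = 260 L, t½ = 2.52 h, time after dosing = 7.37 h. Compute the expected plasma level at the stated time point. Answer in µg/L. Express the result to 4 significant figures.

C₀ = Dose / Vd = 353.0 / 260 = 1.358 mg/L
k = ln2 / t½ = 0.693147 / 2.52 = 0.2751 h⁻¹
C = C₀ · e^(−k·t) = 1.358 × e^(−0.2751 × 7.37)
  = 1.358 × 0.1317 = 0.1788 mg/L
Convert: 0.1788 mg/L × 1000 = 178.8 µg/L

178.8 µg/L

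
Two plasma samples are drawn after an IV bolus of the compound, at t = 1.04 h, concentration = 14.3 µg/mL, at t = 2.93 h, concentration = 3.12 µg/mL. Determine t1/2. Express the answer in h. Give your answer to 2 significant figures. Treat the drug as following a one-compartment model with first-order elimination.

0.86 h

k = ln(C₁/C₂) / (t₂ − t₁) = ln(14.3/3.12) / (2.93 − 1.04)
  = 1.522 / 1.890 = 0.8053 h⁻¹
t½ = ln2 / k = 0.693147 / 0.8053 = 0.8607 h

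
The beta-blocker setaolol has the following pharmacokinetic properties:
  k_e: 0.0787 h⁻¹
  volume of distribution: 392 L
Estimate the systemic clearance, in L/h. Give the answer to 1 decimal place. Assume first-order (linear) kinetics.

CL = k × Vd = 0.0787 × 392 = 30.85 L/h

30.9 L/h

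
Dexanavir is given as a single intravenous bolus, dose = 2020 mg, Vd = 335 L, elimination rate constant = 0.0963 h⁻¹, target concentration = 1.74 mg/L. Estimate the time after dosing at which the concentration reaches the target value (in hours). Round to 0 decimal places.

C₀ = Dose / Vd = 2020 / 335 = 6.030 mg/L
t = ln(C₀ / C) / k = ln(6.030 / 1.74) / 0.09630
  = ln(3.466) / 0.09630 = 1.243 / 0.09630 = 12.91 h

13 h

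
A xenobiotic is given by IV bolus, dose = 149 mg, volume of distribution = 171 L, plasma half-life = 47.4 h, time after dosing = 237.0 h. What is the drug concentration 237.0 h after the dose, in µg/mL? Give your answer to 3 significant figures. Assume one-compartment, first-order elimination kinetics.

0.0272 µg/mL

C₀ = Dose / Vd = 149.0 / 171 = 0.8713 mg/L
k = ln2 / t½ = 0.693147 / 47.4 = 0.01462 h⁻¹
t / t½ = 237.0 / 47.4 = 5 half-lives
C = C₀ × (1/2)^5 = 0.8713 × 0.03125 = 0.02723 mg/L
(0.02723 mg/L = 0.02723 µg/mL)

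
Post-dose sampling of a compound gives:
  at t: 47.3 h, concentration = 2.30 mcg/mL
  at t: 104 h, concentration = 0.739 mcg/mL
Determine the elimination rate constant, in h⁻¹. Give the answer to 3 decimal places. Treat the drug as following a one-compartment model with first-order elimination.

k = ln(C₁/C₂) / (t₂ − t₁) = ln(2.30/0.739) / (104 − 47.3)
  = 1.135 / 56.70 = 0.02002 h⁻¹

0.020 h⁻¹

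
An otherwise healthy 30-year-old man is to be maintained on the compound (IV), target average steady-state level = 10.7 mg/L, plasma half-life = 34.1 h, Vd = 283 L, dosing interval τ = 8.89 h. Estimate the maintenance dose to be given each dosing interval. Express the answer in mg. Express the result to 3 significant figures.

547 mg

k = ln2 / t½ = 0.693147 / 34.1 = 0.02033 h⁻¹
CL = k × Vd = 0.02033 × 283 = 5.753 L/h
At steady state, Dose/τ = Css × CL.
Dose = Css × CL × τ = 10.7 × 5.753 × 8.89 = 547.2 mg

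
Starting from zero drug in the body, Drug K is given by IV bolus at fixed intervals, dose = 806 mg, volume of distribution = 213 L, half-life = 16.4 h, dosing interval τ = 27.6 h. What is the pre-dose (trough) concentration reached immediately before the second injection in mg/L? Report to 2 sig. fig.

C₀ per dose = Dose / Vd = 806 / 213 = 3.784 mg/L
k = ln2 / t½ = 0.693147 / 16.4 = 0.04227 h⁻¹
Fraction remaining after one interval: r = e^(−kτ) = e^(−0.04227 × 27.6) = 0.3114
Before dose 2, 1 dose has been given (aged 1τ).
C_trough = C₀ × r = 3.784 × 0.3114 = 1.178 mg/L

1.2 mg/L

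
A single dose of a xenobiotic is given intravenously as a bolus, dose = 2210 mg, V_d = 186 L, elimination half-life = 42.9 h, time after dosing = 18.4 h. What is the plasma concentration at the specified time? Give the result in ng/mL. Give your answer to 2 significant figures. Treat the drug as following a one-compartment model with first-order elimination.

8800 ng/mL

C₀ = Dose / Vd = 2210 / 186 = 11.88 mg/L
k = ln2 / t½ = 0.693147 / 42.9 = 0.01616 h⁻¹
C = C₀ · e^(−k·t) = 11.88 × e^(−0.01616 × 18.4)
  = 11.88 × 0.7428 = 8.824 mg/L
Convert: 8.824 mg/L × 1000 = 8824 ng/mL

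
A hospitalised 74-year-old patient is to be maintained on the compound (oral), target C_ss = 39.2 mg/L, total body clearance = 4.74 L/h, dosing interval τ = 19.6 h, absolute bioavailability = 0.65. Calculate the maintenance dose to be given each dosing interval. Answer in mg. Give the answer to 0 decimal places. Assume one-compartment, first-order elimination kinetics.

5603 mg

At steady state, F × (Dose/τ) = Css × CL.
Dose = Css × CL × τ / F = 39.2 × 4.740 × 19.6 / 0.65 = 5603 mg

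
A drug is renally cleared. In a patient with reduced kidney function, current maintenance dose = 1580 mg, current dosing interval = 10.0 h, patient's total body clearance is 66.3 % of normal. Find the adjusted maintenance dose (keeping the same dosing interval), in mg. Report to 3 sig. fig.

To keep the same average steady-state level, dosing rate must scale with clearance.
CL ratio = 66.3 / 100 = 0.6630
New dose (same interval) = 1580 × 0.6630 = 1048 mg

1050 mg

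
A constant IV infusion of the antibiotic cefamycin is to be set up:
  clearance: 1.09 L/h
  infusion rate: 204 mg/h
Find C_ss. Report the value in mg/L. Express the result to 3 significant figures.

187 mg/L

At steady state Css = R₀ / CL = 204 / 1.090 = 187.2 mg/L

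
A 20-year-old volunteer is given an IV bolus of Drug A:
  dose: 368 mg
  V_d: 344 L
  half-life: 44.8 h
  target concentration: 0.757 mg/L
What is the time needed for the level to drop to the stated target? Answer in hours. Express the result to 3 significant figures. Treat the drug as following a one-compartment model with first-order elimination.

C₀ = Dose / Vd = 368.0 / 344 = 1.070 mg/L
k = ln2 / t½ = 0.693147 / 44.8 = 0.01547 h⁻¹
t = ln(C₀ / C) / k = ln(1.070 / 0.757) / 0.01547
  = ln(1.413) / 0.01547 = 0.3457 / 0.01547 = 22.35 h

22.4 h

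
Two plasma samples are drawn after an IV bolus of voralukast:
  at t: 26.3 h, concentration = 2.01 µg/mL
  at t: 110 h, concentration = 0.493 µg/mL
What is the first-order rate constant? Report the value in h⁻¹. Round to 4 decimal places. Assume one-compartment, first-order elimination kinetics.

0.0168 h⁻¹

k = ln(C₁/C₂) / (t₂ − t₁) = ln(2.01/0.493) / (110 − 26.3)
  = 1.405 / 83.70 = 0.01679 h⁻¹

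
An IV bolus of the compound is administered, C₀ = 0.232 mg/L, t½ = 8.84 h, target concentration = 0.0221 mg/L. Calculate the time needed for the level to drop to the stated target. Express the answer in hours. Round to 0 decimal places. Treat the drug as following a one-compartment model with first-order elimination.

k = ln2 / t½ = 0.693147 / 8.84 = 0.07841 h⁻¹
t = ln(C₀ / C) / k = ln(0.2320 / 0.0221) / 0.07841
  = ln(10.50) / 0.07841 = 2.351 / 0.07841 = 29.98 h

30 h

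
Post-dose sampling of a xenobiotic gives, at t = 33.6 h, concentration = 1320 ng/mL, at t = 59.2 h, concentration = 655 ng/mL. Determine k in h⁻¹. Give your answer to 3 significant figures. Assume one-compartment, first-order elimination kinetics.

0.0274 h⁻¹

k = ln(C₁/C₂) / (t₂ − t₁) = ln(1320/655) / (59.2 − 33.6)
  = 0.7008 / 25.60 = 0.02738 h⁻¹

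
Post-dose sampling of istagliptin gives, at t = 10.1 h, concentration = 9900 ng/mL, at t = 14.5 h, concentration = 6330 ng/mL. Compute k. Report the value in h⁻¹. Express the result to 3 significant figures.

0.102 h⁻¹

k = ln(C₁/C₂) / (t₂ − t₁) = ln(9900/6330) / (14.5 − 10.1)
  = 0.4472 / 4.400 = 0.1016 h⁻¹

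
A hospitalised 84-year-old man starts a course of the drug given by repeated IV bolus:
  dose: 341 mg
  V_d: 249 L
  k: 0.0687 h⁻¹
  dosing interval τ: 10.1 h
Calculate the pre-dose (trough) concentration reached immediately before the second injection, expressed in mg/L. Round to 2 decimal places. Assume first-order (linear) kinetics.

0.68 mg/L

C₀ per dose = Dose / Vd = 341 / 249 = 1.369 mg/L
Fraction remaining after one interval: r = e^(−kτ) = e^(−0.06870 × 10.1) = 0.4996
Before dose 2, 1 dose has been given (aged 1τ).
C_trough = C₀ × r = 1.369 × 0.4996 = 0.6840 mg/L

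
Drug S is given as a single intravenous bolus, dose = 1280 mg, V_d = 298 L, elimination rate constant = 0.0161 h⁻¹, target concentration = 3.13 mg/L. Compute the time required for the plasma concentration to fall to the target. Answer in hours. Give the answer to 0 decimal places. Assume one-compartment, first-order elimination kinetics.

C₀ = Dose / Vd = 1280 / 298 = 4.295 mg/L
t = ln(C₀ / C) / k = ln(4.295 / 3.13) / 0.01610
  = ln(1.372) / 0.01610 = 0.3163 / 0.01610 = 19.65 h

20 h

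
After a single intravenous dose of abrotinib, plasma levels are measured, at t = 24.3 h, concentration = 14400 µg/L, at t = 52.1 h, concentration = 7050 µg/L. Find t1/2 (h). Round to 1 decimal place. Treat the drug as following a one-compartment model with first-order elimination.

27.0 h

k = ln(C₁/C₂) / (t₂ − t₁) = ln(14400/7050) / (52.1 − 24.3)
  = 0.7142 / 27.80 = 0.02569 h⁻¹
t½ = ln2 / k = 0.693147 / 0.02569 = 26.98 h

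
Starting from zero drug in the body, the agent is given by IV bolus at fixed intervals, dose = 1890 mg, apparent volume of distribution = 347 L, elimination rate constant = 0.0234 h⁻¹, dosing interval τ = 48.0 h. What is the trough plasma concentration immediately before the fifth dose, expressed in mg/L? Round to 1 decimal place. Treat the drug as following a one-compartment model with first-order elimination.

2.6 mg/L

C₀ per dose = Dose / Vd = 1890 / 347 = 5.447 mg/L
Fraction remaining after one interval: r = e^(−kτ) = e^(−0.02340 × 48.0) = 0.3252
Before dose 5, 4 doses have been given (aged 1τ, 2τ, 3τ, 4τ).
C_trough = C₀ × (r + r² + … + r^4) = C₀ × r(1−r^4)/(1−r)
        = 5.447 × 0.3252 × (1 − 0.01118) / (1 − 0.3252) = 2.596 mg/L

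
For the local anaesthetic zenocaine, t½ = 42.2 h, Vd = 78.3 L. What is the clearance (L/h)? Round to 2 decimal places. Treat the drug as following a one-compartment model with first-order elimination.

k = ln2 / t½ = 0.693147 / 42.2 = 0.01643 h⁻¹
CL = k × Vd = 0.01643 × 78.3 = 1.286 L/h

1.29 L/h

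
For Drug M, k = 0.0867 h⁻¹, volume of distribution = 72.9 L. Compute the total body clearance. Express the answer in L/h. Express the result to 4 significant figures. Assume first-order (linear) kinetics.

CL = k × Vd = 0.0867 × 72.9 = 6.320 L/h

6.320 L/h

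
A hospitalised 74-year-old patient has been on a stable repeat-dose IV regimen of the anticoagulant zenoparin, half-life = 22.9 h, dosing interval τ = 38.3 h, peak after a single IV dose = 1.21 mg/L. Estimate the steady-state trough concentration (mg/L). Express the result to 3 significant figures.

0.553 mg/L

k = ln2 / t½ = 0.693147 / 22.9 = 0.03027 h⁻¹
e^(−kτ) = e^(−0.03027 × 38.3) = 0.3137
Accumulation ratio R = 1 / (1 − e^(−kτ)) = 1 / (1 − 0.3137) = 1.457
Steady-state trough = C₀ × R × e^(−kτ) = 1.21 × 1.457 × 0.3137 = 0.5530 mg/L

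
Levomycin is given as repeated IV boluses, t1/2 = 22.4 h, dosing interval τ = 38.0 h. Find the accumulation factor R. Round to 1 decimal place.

k = ln2 / t½ = 0.693147 / 22.4 = 0.03094 h⁻¹
e^(−kτ) = e^(−0.03094 × 38.0) = 0.3086
Accumulation ratio R = 1 / (1 − e^(−kτ)) = 1 / (1 − 0.3086) = 1.446

1.4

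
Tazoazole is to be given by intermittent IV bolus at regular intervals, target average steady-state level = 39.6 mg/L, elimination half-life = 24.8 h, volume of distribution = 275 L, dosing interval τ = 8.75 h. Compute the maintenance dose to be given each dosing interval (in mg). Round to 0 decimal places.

k = ln2 / t½ = 0.693147 / 24.8 = 0.02795 h⁻¹
CL = k × Vd = 0.02795 × 275 = 7.686 L/h
At steady state, Dose/τ = Css × CL.
Dose = Css × CL × τ = 39.6 × 7.686 × 8.75 = 2663 mg

2663 mg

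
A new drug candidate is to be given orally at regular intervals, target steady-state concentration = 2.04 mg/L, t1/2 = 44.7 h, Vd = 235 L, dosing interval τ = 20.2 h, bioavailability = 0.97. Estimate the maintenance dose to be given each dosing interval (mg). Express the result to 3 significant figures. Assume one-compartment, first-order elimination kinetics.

155 mg

k = ln2 / t½ = 0.693147 / 44.7 = 0.01551 h⁻¹
CL = k × Vd = 0.01551 × 235 = 3.645 L/h
At steady state, F × (Dose/τ) = Css × CL.
Dose = Css × CL × τ / F = 2.04 × 3.645 × 20.2 / 0.97 = 154.8 mg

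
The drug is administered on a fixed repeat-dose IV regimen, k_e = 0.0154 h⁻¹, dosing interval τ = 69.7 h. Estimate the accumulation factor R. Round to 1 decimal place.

e^(−kτ) = e^(−0.01540 × 69.7) = 0.3419
Accumulation ratio R = 1 / (1 − e^(−kτ)) = 1 / (1 − 0.3419) = 1.520

1.5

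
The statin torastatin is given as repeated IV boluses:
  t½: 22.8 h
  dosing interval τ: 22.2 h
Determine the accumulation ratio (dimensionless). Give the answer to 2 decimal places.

2.04

k = ln2 / t½ = 0.693147 / 22.8 = 0.03040 h⁻¹
e^(−kτ) = e^(−0.03040 × 22.2) = 0.5092
Accumulation ratio R = 1 / (1 − e^(−kτ)) = 1 / (1 − 0.5092) = 2.037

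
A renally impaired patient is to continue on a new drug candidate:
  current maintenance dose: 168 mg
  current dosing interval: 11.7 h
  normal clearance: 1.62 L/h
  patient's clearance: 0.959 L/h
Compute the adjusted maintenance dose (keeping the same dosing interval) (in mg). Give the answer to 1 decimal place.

To keep the same average steady-state level, dosing rate must scale with clearance.
CL ratio = 0.959 / 1.62 = 0.5920
New dose (same interval) = 168 × 0.5920 = 99.46 mg

99.5 mg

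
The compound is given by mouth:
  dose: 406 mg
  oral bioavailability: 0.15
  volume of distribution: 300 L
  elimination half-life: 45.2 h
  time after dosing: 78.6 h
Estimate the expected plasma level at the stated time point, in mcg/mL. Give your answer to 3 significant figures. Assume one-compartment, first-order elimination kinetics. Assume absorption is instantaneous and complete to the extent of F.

Amount reaching circulation = F × Dose = 0.15 × 406.0 = 60.90 mg
C₀ = F·Dose / Vd = 60.90 / 300 = 0.2030 mg/L
k = ln2 / t½ = 0.693147 / 45.2 = 0.01534 h⁻¹
C = C₀ · e^(−k·t) = 0.2030 × e^(−0.01534 × 78.6)
  = 0.2030 × 0.2995 = 0.06080 mg/L
(0.06080 mg/L = 0.06080 mcg/mL)

0.0608 mcg/mL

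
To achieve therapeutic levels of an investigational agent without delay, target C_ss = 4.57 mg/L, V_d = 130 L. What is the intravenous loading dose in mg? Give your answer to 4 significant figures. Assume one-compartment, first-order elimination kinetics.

594.1 mg

LD = Css × Vd = 4.57 × 130 = 594.1 mg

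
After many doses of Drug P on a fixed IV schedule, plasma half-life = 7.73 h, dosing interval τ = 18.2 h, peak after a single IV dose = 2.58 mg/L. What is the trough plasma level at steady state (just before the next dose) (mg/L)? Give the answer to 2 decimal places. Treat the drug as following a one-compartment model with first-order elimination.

k = ln2 / t½ = 0.693147 / 7.73 = 0.08967 h⁻¹
e^(−kτ) = e^(−0.08967 × 18.2) = 0.1955
Accumulation ratio R = 1 / (1 − e^(−kτ)) = 1 / (1 − 0.1955) = 1.243
Steady-state trough = C₀ × R × e^(−kτ) = 2.58 × 1.243 × 0.1955 = 0.6270 mg/L

0.63 mg/L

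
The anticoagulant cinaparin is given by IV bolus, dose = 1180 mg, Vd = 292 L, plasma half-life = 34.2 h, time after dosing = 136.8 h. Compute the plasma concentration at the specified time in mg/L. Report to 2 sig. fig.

0.25 mg/L

C₀ = Dose / Vd = 1180 / 292 = 4.041 mg/L
k = ln2 / t½ = 0.693147 / 34.2 = 0.02027 h⁻¹
t / t½ = 136.8 / 34.2 = 4 half-lives
C = C₀ × (1/2)^4 = 4.041 × 0.06250 = 0.2526 mg/L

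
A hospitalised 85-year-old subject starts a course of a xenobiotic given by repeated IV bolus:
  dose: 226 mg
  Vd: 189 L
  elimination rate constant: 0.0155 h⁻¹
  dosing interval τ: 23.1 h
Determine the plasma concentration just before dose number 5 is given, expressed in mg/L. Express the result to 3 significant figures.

C₀ per dose = Dose / Vd = 226 / 189 = 1.196 mg/L
Fraction remaining after one interval: r = e^(−kτ) = e^(−0.01550 × 23.1) = 0.6990
Before dose 5, 4 doses have been given (aged 1τ, 2τ, 3τ, 4τ).
C_trough = C₀ × (r + r² + … + r^4) = C₀ × r(1−r^4)/(1−r)
        = 1.196 × 0.6990 × (1 − 0.2387) / (1 − 0.6990) = 2.114 mg/L

2.11 mg/L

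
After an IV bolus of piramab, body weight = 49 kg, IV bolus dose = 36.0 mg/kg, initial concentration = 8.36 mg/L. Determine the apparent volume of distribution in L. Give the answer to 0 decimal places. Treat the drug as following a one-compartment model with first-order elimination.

211 L

Dose = 36.0 × 49 = 1764 mg
Vd = Dose / C₀ = 1764 / 8.36 = 211.0 L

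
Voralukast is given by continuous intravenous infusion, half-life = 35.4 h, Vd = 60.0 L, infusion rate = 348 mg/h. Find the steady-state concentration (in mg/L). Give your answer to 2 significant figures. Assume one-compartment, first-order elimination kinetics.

300 mg/L

k = ln2 / t½ = 0.693147 / 35.4 = 0.01958 h⁻¹
CL = k × Vd = 0.01958 × 60.0 = 1.175 L/h
At steady state Css = R₀ / CL = 348 / 1.175 = 296.2 mg/L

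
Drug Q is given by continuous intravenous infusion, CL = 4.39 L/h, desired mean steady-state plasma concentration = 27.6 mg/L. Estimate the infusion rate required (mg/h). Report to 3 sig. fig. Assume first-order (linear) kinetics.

At steady state, infusion rate R₀ = Css × CL = 27.6 × 4.390 = 121.2 mg/h

121 mg/h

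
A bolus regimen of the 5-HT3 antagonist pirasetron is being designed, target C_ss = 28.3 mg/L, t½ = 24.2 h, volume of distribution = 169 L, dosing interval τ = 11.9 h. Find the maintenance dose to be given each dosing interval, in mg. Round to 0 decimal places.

k = ln2 / t½ = 0.693147 / 24.2 = 0.02864 h⁻¹
CL = k × Vd = 0.02864 × 169 = 4.840 L/h
At steady state, Dose/τ = Css × CL.
Dose = Css × CL × τ = 28.3 × 4.840 × 11.9 = 1630 mg

1630 mg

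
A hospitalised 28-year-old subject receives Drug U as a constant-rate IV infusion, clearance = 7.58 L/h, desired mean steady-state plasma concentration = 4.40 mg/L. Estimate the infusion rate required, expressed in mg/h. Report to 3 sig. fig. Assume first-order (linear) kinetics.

At steady state, infusion rate R₀ = Css × CL = 4.40 × 7.580 = 33.35 mg/h

33.4 mg/h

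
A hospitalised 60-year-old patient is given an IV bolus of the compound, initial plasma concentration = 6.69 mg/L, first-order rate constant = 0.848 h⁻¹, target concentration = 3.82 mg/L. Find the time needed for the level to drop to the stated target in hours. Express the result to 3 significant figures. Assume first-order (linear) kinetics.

0.661 h

t = ln(C₀ / C) / k = ln(6.690 / 3.82) / 0.8480
  = ln(1.751) / 0.8480 = 0.5602 / 0.8480 = 0.6606 h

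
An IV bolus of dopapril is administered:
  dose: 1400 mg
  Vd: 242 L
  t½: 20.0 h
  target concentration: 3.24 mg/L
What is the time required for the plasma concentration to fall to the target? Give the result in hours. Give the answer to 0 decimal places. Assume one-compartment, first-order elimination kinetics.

C₀ = Dose / Vd = 1400 / 242 = 5.785 mg/L
k = ln2 / t½ = 0.693147 / 20.0 = 0.03466 h⁻¹
t = ln(C₀ / C) / k = ln(5.785 / 3.24) / 0.03466
  = ln(1.785) / 0.03466 = 0.5794 / 0.03466 = 16.72 h

17 h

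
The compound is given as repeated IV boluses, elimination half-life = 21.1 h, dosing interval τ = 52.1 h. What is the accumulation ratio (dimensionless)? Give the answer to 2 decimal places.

k = ln2 / t½ = 0.693147 / 21.1 = 0.03285 h⁻¹
e^(−kτ) = e^(−0.03285 × 52.1) = 0.1806
Accumulation ratio R = 1 / (1 − e^(−kτ)) = 1 / (1 − 0.1806) = 1.220

1.22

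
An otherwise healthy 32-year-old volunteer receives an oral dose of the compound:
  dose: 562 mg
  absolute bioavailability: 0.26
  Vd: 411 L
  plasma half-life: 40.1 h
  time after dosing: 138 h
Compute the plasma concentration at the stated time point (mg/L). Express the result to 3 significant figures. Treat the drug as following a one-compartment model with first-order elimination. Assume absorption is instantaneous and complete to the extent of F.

0.0327 mg/L

Amount reaching circulation = F × Dose = 0.26 × 562.0 = 146.1 mg
C₀ = F·Dose / Vd = 146.1 / 411 = 0.3555 mg/L
k = ln2 / t½ = 0.693147 / 40.1 = 0.01729 h⁻¹
C = C₀ · e^(−k·t) = 0.3555 × e^(−0.01729 × 138)
  = 0.3555 × 0.09200 = 0.03271 mg/L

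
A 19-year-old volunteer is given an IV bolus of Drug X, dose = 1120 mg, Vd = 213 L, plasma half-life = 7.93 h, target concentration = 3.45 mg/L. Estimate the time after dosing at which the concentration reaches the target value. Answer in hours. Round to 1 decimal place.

C₀ = Dose / Vd = 1120 / 213 = 5.258 mg/L
k = ln2 / t½ = 0.693147 / 7.93 = 0.08741 h⁻¹
t = ln(C₀ / C) / k = ln(5.258 / 3.45) / 0.08741
  = ln(1.524) / 0.08741 = 0.4213 / 0.08741 = 4.820 h

4.8 h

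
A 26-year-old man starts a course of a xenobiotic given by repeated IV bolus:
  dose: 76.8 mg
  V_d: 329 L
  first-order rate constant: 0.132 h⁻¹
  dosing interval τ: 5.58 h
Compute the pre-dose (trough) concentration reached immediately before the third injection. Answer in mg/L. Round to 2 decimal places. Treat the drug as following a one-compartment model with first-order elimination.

0.17 mg/L

C₀ per dose = Dose / Vd = 76.8 / 329 = 0.2334 mg/L
Fraction remaining after one interval: r = e^(−kτ) = e^(−0.1320 × 5.58) = 0.4788
Before dose 3, 2 doses have been given (aged 1τ, 2τ).
C_trough = C₀ × (r + r²) = 0.2334 × (0.4788 + 0.2292) = 0.1652 mg/L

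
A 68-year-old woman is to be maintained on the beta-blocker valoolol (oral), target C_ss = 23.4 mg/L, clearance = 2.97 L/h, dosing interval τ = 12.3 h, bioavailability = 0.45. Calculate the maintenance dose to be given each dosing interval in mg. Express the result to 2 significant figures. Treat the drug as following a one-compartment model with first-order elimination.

At steady state, F × (Dose/τ) = Css × CL.
Dose = Css × CL × τ / F = 23.4 × 2.970 × 12.3 / 0.45 = 1900 mg

1900 mg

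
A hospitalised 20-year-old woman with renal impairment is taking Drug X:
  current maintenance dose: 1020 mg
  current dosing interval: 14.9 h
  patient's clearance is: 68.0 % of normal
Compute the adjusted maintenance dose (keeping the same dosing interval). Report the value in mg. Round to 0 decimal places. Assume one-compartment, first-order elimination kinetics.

To keep the same average steady-state level, dosing rate must scale with clearance.
CL ratio = 68.0 / 100 = 0.6800
New dose (same interval) = 1020 × 0.6800 = 693.6 mg

694 mg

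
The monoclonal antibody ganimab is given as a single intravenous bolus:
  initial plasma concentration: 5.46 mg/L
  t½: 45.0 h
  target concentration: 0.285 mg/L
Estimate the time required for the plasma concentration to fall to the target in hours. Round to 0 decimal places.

192 h

k = ln2 / t½ = 0.693147 / 45.0 = 0.01540 h⁻¹
t = ln(C₀ / C) / k = ln(5.460 / 0.285) / 0.01540
  = ln(19.16) / 0.01540 = 2.953 / 0.01540 = 191.8 h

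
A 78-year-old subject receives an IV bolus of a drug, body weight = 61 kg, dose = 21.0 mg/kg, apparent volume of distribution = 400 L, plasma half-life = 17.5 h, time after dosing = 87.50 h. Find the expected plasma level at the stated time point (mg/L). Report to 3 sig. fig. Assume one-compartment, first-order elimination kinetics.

0.100 mg/L

Total dose = 21.0 × 61 = 1281 mg
C₀ = Dose / Vd = 1281 / 400 = 3.203 mg/L
k = ln2 / t½ = 0.693147 / 17.5 = 0.03961 h⁻¹
t / t½ = 87.50 / 17.5 = 5 half-lives
C = C₀ × (1/2)^5 = 3.203 × 0.03125 = 0.1001 mg/L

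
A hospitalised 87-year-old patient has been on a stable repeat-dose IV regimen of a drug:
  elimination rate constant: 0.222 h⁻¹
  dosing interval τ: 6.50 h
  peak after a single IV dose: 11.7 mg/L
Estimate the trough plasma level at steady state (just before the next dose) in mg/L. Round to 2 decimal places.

3.62 mg/L

e^(−kτ) = e^(−0.2220 × 6.50) = 0.2362
Accumulation ratio R = 1 / (1 − e^(−kτ)) = 1 / (1 − 0.2362) = 1.309
Steady-state trough = C₀ × R × e^(−kτ) = 11.7 × 1.309 × 0.2362 = 3.617 mg/L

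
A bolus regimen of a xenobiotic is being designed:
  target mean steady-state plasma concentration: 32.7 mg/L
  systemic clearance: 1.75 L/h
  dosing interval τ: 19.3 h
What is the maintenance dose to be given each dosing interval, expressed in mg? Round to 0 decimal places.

1104 mg

At steady state, Dose/τ = Css × CL.
Dose = Css × CL × τ = 32.7 × 1.750 × 19.3 = 1104 mg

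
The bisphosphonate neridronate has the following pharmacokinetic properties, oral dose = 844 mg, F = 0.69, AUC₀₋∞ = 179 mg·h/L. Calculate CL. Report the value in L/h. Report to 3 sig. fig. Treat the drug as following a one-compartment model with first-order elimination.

CL = F·Dose / AUC = 0.69 × 844 / 179 = 3.253 L/h

3.25 L/h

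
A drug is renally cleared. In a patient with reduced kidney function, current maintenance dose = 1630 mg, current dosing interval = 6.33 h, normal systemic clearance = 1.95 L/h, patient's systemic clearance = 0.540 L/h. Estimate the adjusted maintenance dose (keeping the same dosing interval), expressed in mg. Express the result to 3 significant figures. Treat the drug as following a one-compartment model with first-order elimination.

To keep the same average steady-state level, dosing rate must scale with clearance.
CL ratio = 0.540 / 1.95 = 0.2769
New dose (same interval) = 1630 × 0.2769 = 451.3 mg

451 mg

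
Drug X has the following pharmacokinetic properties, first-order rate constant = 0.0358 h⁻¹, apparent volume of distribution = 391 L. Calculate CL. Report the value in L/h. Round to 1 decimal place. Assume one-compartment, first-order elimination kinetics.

CL = k × Vd = 0.0358 × 391 = 14.00 L/h

14.0 L/h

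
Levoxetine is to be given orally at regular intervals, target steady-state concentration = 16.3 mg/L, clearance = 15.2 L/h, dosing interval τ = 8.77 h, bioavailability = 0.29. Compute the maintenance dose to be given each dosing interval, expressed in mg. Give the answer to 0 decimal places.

7493 mg

At steady state, F × (Dose/τ) = Css × CL.
Dose = Css × CL × τ / F = 16.3 × 15.20 × 8.77 / 0.29 = 7493 mg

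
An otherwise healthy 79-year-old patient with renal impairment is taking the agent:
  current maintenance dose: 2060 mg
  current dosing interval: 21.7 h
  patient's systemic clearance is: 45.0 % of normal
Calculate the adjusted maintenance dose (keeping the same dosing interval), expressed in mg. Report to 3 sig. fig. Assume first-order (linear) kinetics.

To keep the same average steady-state level, dosing rate must scale with clearance.
CL ratio = 45.0 / 100 = 0.4500
New dose (same interval) = 2060 × 0.4500 = 927.0 mg

927 mg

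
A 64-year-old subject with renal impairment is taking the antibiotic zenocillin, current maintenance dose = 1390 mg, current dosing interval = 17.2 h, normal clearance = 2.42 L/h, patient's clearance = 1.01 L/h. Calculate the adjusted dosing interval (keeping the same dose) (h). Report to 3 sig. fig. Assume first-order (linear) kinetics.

To keep the same average steady-state level, dosing rate must scale with clearance.
CL ratio = 1.01 / 2.42 = 0.4174
New interval (same dose) = 17.2 / 0.4174 = 41.21 h

41.2 h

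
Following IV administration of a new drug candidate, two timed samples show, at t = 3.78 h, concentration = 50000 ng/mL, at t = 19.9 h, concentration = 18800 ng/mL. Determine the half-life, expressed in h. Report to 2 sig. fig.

11 h

k = ln(C₁/C₂) / (t₂ − t₁) = ln(50000/18800) / (19.9 − 3.78)
  = 0.9782 / 16.12 = 0.06068 h⁻¹
t½ = ln2 / k = 0.693147 / 0.06068 = 11.42 h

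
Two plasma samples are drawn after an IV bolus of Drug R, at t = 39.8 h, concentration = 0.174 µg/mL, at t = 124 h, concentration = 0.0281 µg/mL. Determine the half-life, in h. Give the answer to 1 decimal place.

32.0 h

k = ln(C₁/C₂) / (t₂ − t₁) = ln(0.174/0.0281) / (124 − 39.8)
  = 1.823 / 84.20 = 0.02165 h⁻¹
t½ = ln2 / k = 0.693147 / 0.02165 = 32.02 h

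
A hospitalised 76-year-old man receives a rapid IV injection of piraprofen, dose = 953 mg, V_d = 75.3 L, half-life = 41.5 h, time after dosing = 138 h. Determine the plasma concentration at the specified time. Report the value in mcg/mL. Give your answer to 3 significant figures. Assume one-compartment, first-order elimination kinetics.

1.26 mcg/mL

C₀ = Dose / Vd = 953.0 / 75.3 = 12.66 mg/L
k = ln2 / t½ = 0.693147 / 41.5 = 0.01670 h⁻¹
C = C₀ · e^(−k·t) = 12.66 × e^(−0.01670 × 138)
  = 12.66 × 0.09980 = 1.263 mg/L
(1.263 mg/L = 1.263 mcg/mL)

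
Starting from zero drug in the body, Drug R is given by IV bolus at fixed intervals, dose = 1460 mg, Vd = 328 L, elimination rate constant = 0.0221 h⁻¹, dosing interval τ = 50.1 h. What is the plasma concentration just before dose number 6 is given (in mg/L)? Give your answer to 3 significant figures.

2.19 mg/L

C₀ per dose = Dose / Vd = 1460 / 328 = 4.451 mg/L
Fraction remaining after one interval: r = e^(−kτ) = e^(−0.02210 × 50.1) = 0.3305
Before dose 6, 5 doses have been given (aged 1τ, 2τ, 3τ, 4τ, 5τ).
C_trough = C₀ × (r + r² + … + r^5) = C₀ × r(1−r^5)/(1−r)
        = 4.451 × 0.3305 × (1 − 0.003943) / (1 − 0.3305) = 2.189 mg/L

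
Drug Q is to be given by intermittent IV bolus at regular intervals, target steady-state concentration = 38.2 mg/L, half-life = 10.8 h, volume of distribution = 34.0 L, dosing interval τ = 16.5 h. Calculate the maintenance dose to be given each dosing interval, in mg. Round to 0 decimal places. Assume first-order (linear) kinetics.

k = ln2 / t½ = 0.693147 / 10.8 = 0.06418 h⁻¹
CL = k × Vd = 0.06418 × 34.0 = 2.182 L/h
At steady state, Dose/τ = Css × CL.
Dose = Css × CL × τ = 38.2 × 2.182 × 16.5 = 1375 mg

1375 mg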